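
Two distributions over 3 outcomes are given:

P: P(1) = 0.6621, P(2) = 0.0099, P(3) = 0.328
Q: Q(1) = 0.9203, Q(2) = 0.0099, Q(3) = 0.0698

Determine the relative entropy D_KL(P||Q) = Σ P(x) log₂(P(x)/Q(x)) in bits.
0.4177 bits

D_KL(P||Q) = Σ P(x) log₂(P(x)/Q(x))

Computing term by term:
  P(1)·log₂(P(1)/Q(1)) = 0.6621·log₂(0.6621/0.9203) = -0.31453
  P(2)·log₂(P(2)/Q(2)) = 0.0099·log₂(0.0099/0.0099) = 0.00000
  P(3)·log₂(P(3)/Q(3)) = 0.328·log₂(0.328/0.0698) = 0.73223

D_KL(P||Q) = -0.31453 + 0.00000 + 0.73223 = 0.41770 ≈ 0.4177 bits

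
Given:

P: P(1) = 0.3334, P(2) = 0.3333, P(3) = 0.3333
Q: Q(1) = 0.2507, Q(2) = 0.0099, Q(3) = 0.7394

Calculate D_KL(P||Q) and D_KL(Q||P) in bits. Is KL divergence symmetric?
D_KL(P||Q) = 1.4449 bits, D_KL(Q||P) = 0.6966 bits. No, KL divergence is not symmetric.

D_KL(P||Q) = Σ P(x) log₂(P(x)/Q(x))

Computing term by term:
  P(1)·log₂(P(1)/Q(1)) = 0.3334·log₂(0.3334/0.2507) = 0.13712
  P(2)·log₂(P(2)/Q(2)) = 0.3333·log₂(0.3333/0.0099) = 1.69091
  P(3)·log₂(P(3)/Q(3)) = 0.3333·log₂(0.3333/0.7394) = -0.38314

D_KL(P||Q) = 0.13712 + 1.69091 - 0.38314 = 1.44489 ≈ 1.4449 bits

D_KL(Q||P) = Σ Q(x) log₂(Q(x)/P(x))

Computing term by term:
  Q(1)·log₂(Q(1)/P(1)) = 0.2507·log₂(0.2507/0.3334) = -0.10311
  Q(2)·log₂(Q(2)/P(2)) = 0.0099·log₂(0.0099/0.3333) = -0.05023
  Q(3)·log₂(Q(3)/P(3)) = 0.7394·log₂(0.7394/0.3333) = 0.84997

D_KL(Q||P) = -0.10311 - 0.05023 + 0.84997 = 0.69663 ≈ 0.6966 bits

These are NOT equal (difference: 0.7483 bits). KL divergence is asymmetric: D_KL(P||Q) ≠ D_KL(Q||P) in general.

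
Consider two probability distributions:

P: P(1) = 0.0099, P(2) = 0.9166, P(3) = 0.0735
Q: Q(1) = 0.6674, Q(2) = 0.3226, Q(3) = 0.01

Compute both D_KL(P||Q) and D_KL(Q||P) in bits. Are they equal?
D_KL(P||Q) = 1.5323 bits, D_KL(Q||P) = 3.5397 bits. No, they are not equal.

D_KL(P||Q) = Σ P(x) log₂(P(x)/Q(x))

Computing term by term:
  P(1)·log₂(P(1)/Q(1)) = 0.0099·log₂(0.0099/0.6674) = -0.06014
  P(2)·log₂(P(2)/Q(2)) = 0.9166·log₂(0.9166/0.3226) = 1.38090
  P(3)·log₂(P(3)/Q(3)) = 0.0735·log₂(0.0735/0.01) = 0.21151

D_KL(P||Q) = -0.06014 + 1.38090 + 0.21151 = 1.53227 ≈ 1.5323 bits

D_KL(Q||P) = Σ Q(x) log₂(Q(x)/P(x))

Computing term by term:
  Q(1)·log₂(Q(1)/P(1)) = 0.6674·log₂(0.6674/0.0099) = 4.05444
  Q(2)·log₂(Q(2)/P(2)) = 0.3226·log₂(0.3226/0.9166) = -0.48601
  Q(3)·log₂(Q(3)/P(3)) = 0.01·log₂(0.01/0.0735) = -0.02878

D_KL(Q||P) = 4.05444 - 0.48601 - 0.02878 = 3.53965 ≈ 3.5397 bits

These are NOT equal (difference: 2.0074 bits). KL divergence is asymmetric: D_KL(P||Q) ≠ D_KL(Q||P) in general.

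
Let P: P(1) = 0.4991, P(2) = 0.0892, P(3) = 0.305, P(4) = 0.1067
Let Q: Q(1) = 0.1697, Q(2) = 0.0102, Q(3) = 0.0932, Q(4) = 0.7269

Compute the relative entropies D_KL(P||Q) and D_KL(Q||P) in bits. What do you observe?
D_KL(P||Q) = 1.2821 bits, D_KL(Q||P) = 1.5568 bits. The two directions give different values (D_KL(Q||P) exceeds D_KL(P||Q) by 0.2747 bits): KL divergence is asymmetric.

D_KL(P||Q) = Σ P(x) log₂(P(x)/Q(x))

Computing term by term:
  P(1)·log₂(P(1)/Q(1)) = 0.4991·log₂(0.4991/0.1697) = 0.77677
  P(2)·log₂(P(2)/Q(2)) = 0.0892·log₂(0.0892/0.0102) = 0.27906
  P(3)·log₂(P(3)/Q(3)) = 0.305·log₂(0.305/0.0932) = 0.52167
  P(4)·log₂(P(4)/Q(4)) = 0.1067·log₂(0.1067/0.7269) = -0.29537

D_KL(P||Q) = 0.77677 + 0.27906 + 0.52167 - 0.29537 = 1.28213 ≈ 1.2821 bits

D_KL(Q||P) = Σ Q(x) log₂(Q(x)/P(x))

Computing term by term:
  Q(1)·log₂(Q(1)/P(1)) = 0.1697·log₂(0.1697/0.4991) = -0.26411
  Q(2)·log₂(Q(2)/P(2)) = 0.0102·log₂(0.0102/0.0892) = -0.03191
  Q(3)·log₂(Q(3)/P(3)) = 0.0932·log₂(0.0932/0.305) = -0.15941
  Q(4)·log₂(Q(4)/P(4)) = 0.7269·log₂(0.7269/0.1067) = 2.01220

D_KL(Q||P) = -0.26411 - 0.03191 - 0.15941 + 2.01220 = 1.55677 ≈ 1.5568 bits

These are NOT equal (difference: 0.2747 bits). KL divergence is asymmetric: D_KL(P||Q) ≠ D_KL(Q||P) in general.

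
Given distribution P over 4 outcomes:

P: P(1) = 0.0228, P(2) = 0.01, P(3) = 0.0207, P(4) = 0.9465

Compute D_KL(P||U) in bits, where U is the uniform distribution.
1.6183 bits

U(i) = 1/4 for all i

D_KL(P||U) = Σ P(x) log₂(P(x) / (1/4))
           = Σ P(x) log₂(P(x)) + log₂(4)
           = log₂(4) - H(P)

H(P) = -Σ P(x) log₂(P(x)):
  -P(1)·log₂(P(1)) = -(0.0228)·log₂(0.0228) = 0.12437
  -P(2)·log₂(P(2)) = -(0.01)·log₂(0.01) = 0.06644
  -P(3)·log₂(P(3)) = -(0.0207)·log₂(0.0207) = 0.11580
  -P(4)·log₂(P(4)) = -(0.9465)·log₂(0.9465) = 0.07508
H(P) = 0.12437 + 0.06644 + 0.11580 + 0.07508 = 0.38169 bits

log₂(4) = 2.00000 bits

D_KL(P||U) = 2.00000 - 0.38169 = 1.61831 ≈ 1.6183 bits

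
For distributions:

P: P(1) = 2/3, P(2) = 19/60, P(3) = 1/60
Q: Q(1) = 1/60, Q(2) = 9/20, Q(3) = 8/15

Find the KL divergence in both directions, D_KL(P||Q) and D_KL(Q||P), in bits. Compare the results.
D_KL(P||Q) = 3.3041 bits, D_KL(Q||P) = 2.8061 bits. D_KL(P||Q) is larger than D_KL(Q||P) by 0.4980 bits; the two directions differ.

D_KL(P||Q) = Σ P(x) log₂(P(x)/Q(x))

Computing term by term:
  P(1)·log₂(P(1)/Q(1)) = (2/3)·log₂((2/3)/(1/60)) = 3.54795
  P(2)·log₂(P(2)/Q(2)) = (19/60)·log₂((19/60)/(9/20)) = -0.16054
  P(3)·log₂(P(3)/Q(3)) = (1/60)·log₂((1/60)/(8/15)) = -0.08333

D_KL(P||Q) = 3.54795 - 0.16054 - 0.08333 = 3.30408 ≈ 3.3041 bits

D_KL(Q||P) = Σ Q(x) log₂(Q(x)/P(x))

Computing term by term:
  Q(1)·log₂(Q(1)/P(1)) = (1/60)·log₂((1/60)/(2/3)) = -0.08870
  Q(2)·log₂(Q(2)/P(2)) = (9/20)·log₂((9/20)/(19/60)) = 0.22813
  Q(3)·log₂(Q(3)/P(3)) = (8/15)·log₂((8/15)/(1/60)) = 2.66667

D_KL(Q||P) = -0.08870 + 0.22813 + 2.66667 = 2.80610 ≈ 2.8061 bits

These are NOT equal (difference: 0.4980 bits). KL divergence is asymmetric: D_KL(P||Q) ≠ D_KL(Q||P) in general.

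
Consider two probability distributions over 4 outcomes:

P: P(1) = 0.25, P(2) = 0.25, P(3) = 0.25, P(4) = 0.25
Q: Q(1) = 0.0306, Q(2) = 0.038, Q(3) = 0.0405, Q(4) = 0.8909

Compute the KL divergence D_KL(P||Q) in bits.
1.6352 bits

D_KL(P||Q) = Σ P(x) log₂(P(x)/Q(x))

Computing term by term:
  P(1)·log₂(P(1)/Q(1)) = 0.25·log₂(0.25/0.0306) = 0.75758
  P(2)·log₂(P(2)/Q(2)) = 0.25·log₂(0.25/0.038) = 0.67946
  P(3)·log₂(P(3)/Q(3)) = 0.25·log₂(0.25/0.0405) = 0.65648
  P(4)·log₂(P(4)/Q(4)) = 0.25·log₂(0.25/0.8909) = -0.45833

D_KL(P||Q) = 0.75758 + 0.67946 + 0.65648 - 0.45833 = 1.63519 ≈ 1.6352 bits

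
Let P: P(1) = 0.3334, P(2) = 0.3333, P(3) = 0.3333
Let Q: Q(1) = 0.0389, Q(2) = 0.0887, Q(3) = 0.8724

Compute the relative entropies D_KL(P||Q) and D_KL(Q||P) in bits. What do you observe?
D_KL(P||Q) = 1.2072 bits, D_KL(Q||P) = 0.9211 bits. The two directions give different values (D_KL(P||Q) exceeds D_KL(Q||P) by 0.2861 bits): KL divergence is asymmetric.

D_KL(P||Q) = Σ P(x) log₂(P(x)/Q(x))

Computing term by term:
  P(1)·log₂(P(1)/Q(1)) = 0.3334·log₂(0.3334/0.0389) = 1.03334
  P(2)·log₂(P(2)/Q(2)) = 0.3333·log₂(0.3333/0.0887) = 0.63654
  P(3)·log₂(P(3)/Q(3)) = 0.3333·log₂(0.3333/0.8724) = -0.46268

D_KL(P||Q) = 1.03334 + 0.63654 - 0.46268 = 1.20720 ≈ 1.2072 bits

D_KL(Q||P) = Σ Q(x) log₂(Q(x)/P(x))

Computing term by term:
  Q(1)·log₂(Q(1)/P(1)) = 0.0389·log₂(0.0389/0.3334) = -0.12057
  Q(2)·log₂(Q(2)/P(2)) = 0.0887·log₂(0.0887/0.3333) = -0.16940
  Q(3)·log₂(Q(3)/P(3)) = 0.8724·log₂(0.8724/0.3333) = 1.21104

D_KL(Q||P) = -0.12057 - 0.16940 + 1.21104 = 0.92107 ≈ 0.9211 bits

These are NOT equal (difference: 0.2861 bits). KL divergence is asymmetric: D_KL(P||Q) ≠ D_KL(Q||P) in general.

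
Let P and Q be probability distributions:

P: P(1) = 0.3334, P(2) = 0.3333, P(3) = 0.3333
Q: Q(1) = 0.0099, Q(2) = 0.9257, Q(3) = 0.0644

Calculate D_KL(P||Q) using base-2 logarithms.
1.9909 bits

D_KL(P||Q) = Σ P(x) log₂(P(x)/Q(x))

Computing term by term:
  P(1)·log₂(P(1)/Q(1)) = 0.3334·log₂(0.3334/0.0099) = 1.69157
  P(2)·log₂(P(2)/Q(2)) = 0.3333·log₂(0.3333/0.9257) = -0.49119
  P(3)·log₂(P(3)/Q(3)) = 0.3333·log₂(0.3333/0.0644) = 0.79048

D_KL(P||Q) = 1.69157 - 0.49119 + 0.79048 = 1.99086 ≈ 1.9909 bits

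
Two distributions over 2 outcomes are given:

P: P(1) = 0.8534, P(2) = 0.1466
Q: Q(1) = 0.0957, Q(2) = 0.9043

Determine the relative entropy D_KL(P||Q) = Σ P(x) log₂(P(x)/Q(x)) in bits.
2.3091 bits

D_KL(P||Q) = Σ P(x) log₂(P(x)/Q(x))

Computing term by term:
  P(1)·log₂(P(1)/Q(1)) = 0.8534·log₂(0.8534/0.0957) = 2.69387
  P(2)·log₂(P(2)/Q(2)) = 0.1466·log₂(0.1466/0.9043) = -0.38481

D_KL(P||Q) = 2.69387 - 0.38481 = 2.30906 ≈ 2.3091 bits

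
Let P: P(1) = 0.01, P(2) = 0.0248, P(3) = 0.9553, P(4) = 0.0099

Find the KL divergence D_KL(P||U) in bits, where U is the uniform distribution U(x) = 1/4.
1.6723 bits

U(i) = 1/4 for all i

D_KL(P||U) = Σ P(x) log₂(P(x) / (1/4))
           = Σ P(x) log₂(P(x)) + log₂(4)
           = log₂(4) - H(P)

H(P) = -Σ P(x) log₂(P(x)):
  -P(1)·log₂(P(1)) = -(0.01)·log₂(0.01) = 0.06644
  -P(2)·log₂(P(2)) = -(0.0248)·log₂(0.0248) = 0.13227
  -P(3)·log₂(P(3)) = -(0.9553)·log₂(0.9553) = 0.06303
  -P(4)·log₂(P(4)) = -(0.0099)·log₂(0.0099) = 0.06592
H(P) = 0.06644 + 0.13227 + 0.06303 + 0.06592 = 0.32766 bits

log₂(4) = 2.00000 bits

D_KL(P||U) = 2.00000 - 0.32766 = 1.67234 ≈ 1.6723 bits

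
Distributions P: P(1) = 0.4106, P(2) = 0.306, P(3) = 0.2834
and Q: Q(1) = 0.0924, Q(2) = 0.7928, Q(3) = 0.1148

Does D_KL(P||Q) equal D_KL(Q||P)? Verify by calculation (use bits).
D_KL(P||Q) = 0.8327 bits, D_KL(Q||P) = 0.7404 bits. No — D_KL(P||Q) ≠ D_KL(Q||P) for this pair.

D_KL(P||Q) = Σ P(x) log₂(P(x)/Q(x))

Computing term by term:
  P(1)·log₂(P(1)/Q(1)) = 0.4106·log₂(0.4106/0.0924) = 0.88352
  P(2)·log₂(P(2)/Q(2)) = 0.306·log₂(0.306/0.7928) = -0.42027
  P(3)·log₂(P(3)/Q(3)) = 0.2834·log₂(0.2834/0.1148) = 0.36947

D_KL(P||Q) = 0.88352 - 0.42027 + 0.36947 = 0.83272 ≈ 0.8327 bits

D_KL(Q||P) = Σ Q(x) log₂(Q(x)/P(x))

Computing term by term:
  Q(1)·log₂(Q(1)/P(1)) = 0.0924·log₂(0.0924/0.4106) = -0.19882
  Q(2)·log₂(Q(2)/P(2)) = 0.7928·log₂(0.7928/0.306) = 1.08885
  Q(3)·log₂(Q(3)/P(3)) = 0.1148·log₂(0.1148/0.2834) = -0.14967

D_KL(Q||P) = -0.19882 + 1.08885 - 0.14967 = 0.74036 ≈ 0.7404 bits

These are NOT equal (difference: 0.0923 bits). KL divergence is asymmetric: D_KL(P||Q) ≠ D_KL(Q||P) in general.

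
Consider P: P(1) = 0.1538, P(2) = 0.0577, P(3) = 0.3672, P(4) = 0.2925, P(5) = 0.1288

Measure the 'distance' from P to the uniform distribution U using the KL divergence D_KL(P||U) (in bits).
0.2388 bits

U(i) = 1/5 for all i

D_KL(P||U) = Σ P(x) log₂(P(x) / (1/5))
           = Σ P(x) log₂(P(x)) + log₂(5)
           = log₂(5) - H(P)

H(P) = -Σ P(x) log₂(P(x)):
  -P(1)·log₂(P(1)) = -(0.1538)·log₂(0.1538) = 0.41539
  -P(2)·log₂(P(2)) = -(0.0577)·log₂(0.0577) = 0.23745
  -P(3)·log₂(P(3)) = -(0.3672)·log₂(0.3672) = 0.53074
  -P(4)·log₂(P(4)) = -(0.2925)·log₂(0.2925) = 0.51875
  -P(5)·log₂(P(5)) = -(0.1288)·log₂(0.1288) = 0.38084
H(P) = 0.41539 + 0.23745 + 0.53074 + 0.51875 + 0.38084 = 2.08317 bits

log₂(5) = 2.32193 bits

D_KL(P||U) = 2.32193 - 2.08317 = 0.23876 ≈ 0.2388 bits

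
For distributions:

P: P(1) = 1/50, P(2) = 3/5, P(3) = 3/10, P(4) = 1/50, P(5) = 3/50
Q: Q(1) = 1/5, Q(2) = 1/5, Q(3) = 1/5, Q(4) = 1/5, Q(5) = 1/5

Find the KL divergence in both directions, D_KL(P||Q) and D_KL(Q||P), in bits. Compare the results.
D_KL(P||Q) = 0.8894 bits, D_KL(Q||P) = 1.2422 bits. D_KL(Q||P) is larger than D_KL(P||Q) by 0.3528 bits; the two directions differ.

D_KL(P||Q) = Σ P(x) log₂(P(x)/Q(x))

Computing term by term:
  P(1)·log₂(P(1)/Q(1)) = (1/50)·log₂((1/50)/(1/5)) = -0.06644
  P(2)·log₂(P(2)/Q(2)) = (3/5)·log₂((3/5)/(1/5)) = 0.95098
  P(3)·log₂(P(3)/Q(3)) = (3/10)·log₂((3/10)/(1/5)) = 0.17549
  P(4)·log₂(P(4)/Q(4)) = (1/50)·log₂((1/50)/(1/5)) = -0.06644
  P(5)·log₂(P(5)/Q(5)) = (3/50)·log₂((3/50)/(1/5)) = -0.10422

D_KL(P||Q) = -0.06644 + 0.95098 + 0.17549 - 0.06644 - 0.10422 = 0.88937 ≈ 0.8894 bits

D_KL(Q||P) = Σ Q(x) log₂(Q(x)/P(x))

Computing term by term:
  Q(1)·log₂(Q(1)/P(1)) = (1/5)·log₂((1/5)/(1/50)) = 0.66439
  Q(2)·log₂(Q(2)/P(2)) = (1/5)·log₂((1/5)/(3/5)) = -0.31699
  Q(3)·log₂(Q(3)/P(3)) = (1/5)·log₂((1/5)/(3/10)) = -0.11699
  Q(4)·log₂(Q(4)/P(4)) = (1/5)·log₂((1/5)/(1/50)) = 0.66439
  Q(5)·log₂(Q(5)/P(5)) = (1/5)·log₂((1/5)/(3/50)) = 0.34739

D_KL(Q||P) = 0.66439 - 0.31699 - 0.11699 + 0.66439 + 0.34739 = 1.24219 ≈ 1.2422 bits

These are NOT equal (difference: 0.3528 bits). KL divergence is asymmetric: D_KL(P||Q) ≠ D_KL(Q||P) in general.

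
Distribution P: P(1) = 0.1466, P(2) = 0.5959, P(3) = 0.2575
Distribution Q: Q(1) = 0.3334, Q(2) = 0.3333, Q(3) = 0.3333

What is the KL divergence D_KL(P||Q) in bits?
0.2299 bits

D_KL(P||Q) = Σ P(x) log₂(P(x)/Q(x))

Computing term by term:
  P(1)·log₂(P(1)/Q(1)) = 0.1466·log₂(0.1466/0.3334) = -0.17378
  P(2)·log₂(P(2)/Q(2)) = 0.5959·log₂(0.5959/0.3333) = 0.49951
  P(3)·log₂(P(3)/Q(3)) = 0.2575·log₂(0.2575/0.3333) = -0.09585

D_KL(P||Q) = -0.17378 + 0.49951 - 0.09585 = 0.22988 ≈ 0.2299 bits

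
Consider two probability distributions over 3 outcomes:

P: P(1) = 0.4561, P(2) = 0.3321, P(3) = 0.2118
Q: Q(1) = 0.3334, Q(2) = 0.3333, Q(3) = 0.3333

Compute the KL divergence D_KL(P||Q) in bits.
0.0659 bits

D_KL(P||Q) = Σ P(x) log₂(P(x)/Q(x))

Computing term by term:
  P(1)·log₂(P(1)/Q(1)) = 0.4561·log₂(0.4561/0.3334) = 0.20620
  P(2)·log₂(P(2)/Q(2)) = 0.3321·log₂(0.3321/0.3333) = -0.00173
  P(3)·log₂(P(3)/Q(3)) = 0.2118·log₂(0.2118/0.3333) = -0.13854

D_KL(P||Q) = 0.20620 - 0.00173 - 0.13854 = 0.06593 ≈ 0.0659 bits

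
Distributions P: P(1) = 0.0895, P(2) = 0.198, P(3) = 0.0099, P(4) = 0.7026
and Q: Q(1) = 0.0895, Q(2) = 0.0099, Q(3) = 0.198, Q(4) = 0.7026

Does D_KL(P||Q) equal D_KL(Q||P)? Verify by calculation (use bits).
D_KL(P||Q) = 0.8130 bits, D_KL(Q||P) = 0.8130 bits. Yes — for this pair D_KL(P||Q) = D_KL(Q||P).

D_KL(P||Q) = Σ P(x) log₂(P(x)/Q(x))

Computing term by term:
  P(1)·log₂(P(1)/Q(1)) = 0.0895·log₂(0.0895/0.0895) = 0.00000
  P(2)·log₂(P(2)/Q(2)) = 0.198·log₂(0.198/0.0099) = 0.85574
  P(3)·log₂(P(3)/Q(3)) = 0.0099·log₂(0.0099/0.198) = -0.04279
  P(4)·log₂(P(4)/Q(4)) = 0.7026·log₂(0.7026/0.7026) = 0.00000

D_KL(P||Q) = 0.00000 + 0.85574 - 0.04279 + 0.00000 = 0.81295 ≈ 0.8130 bits

D_KL(Q||P) = Σ Q(x) log₂(Q(x)/P(x))

Computing term by term:
  Q(1)·log₂(Q(1)/P(1)) = 0.0895·log₂(0.0895/0.0895) = 0.00000
  Q(2)·log₂(Q(2)/P(2)) = 0.0099·log₂(0.0099/0.198) = -0.04279
  Q(3)·log₂(Q(3)/P(3)) = 0.198·log₂(0.198/0.0099) = 0.85574
  Q(4)·log₂(Q(4)/P(4)) = 0.7026·log₂(0.7026/0.7026) = 0.00000

D_KL(Q||P) = 0.00000 - 0.04279 + 0.85574 + 0.00000 = 0.81295 ≈ 0.8130 bits

These ARE equal here. Q is P with outcomes relabeled (Q(2) = P(3), Q(3) = P(2)) by a relabeling that is its own inverse, so the two sums contain exactly the same terms in a different order. This is a special case — KL divergence is not symmetric in general: D_KL(P||Q) ≠ D_KL(Q||P) for most P, Q.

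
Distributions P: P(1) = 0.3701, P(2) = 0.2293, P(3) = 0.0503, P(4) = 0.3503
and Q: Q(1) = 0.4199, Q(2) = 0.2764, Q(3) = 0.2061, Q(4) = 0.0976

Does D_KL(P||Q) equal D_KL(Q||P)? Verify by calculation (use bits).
D_KL(P||Q) = 0.4143 bits, D_KL(Q||P) = 0.3904 bits. No — D_KL(P||Q) ≠ D_KL(Q||P) for this pair.

D_KL(P||Q) = Σ P(x) log₂(P(x)/Q(x))

Computing term by term:
  P(1)·log₂(P(1)/Q(1)) = 0.3701·log₂(0.3701/0.4199) = -0.06741
  P(2)·log₂(P(2)/Q(2)) = 0.2293·log₂(0.2293/0.2764) = -0.06180
  P(3)·log₂(P(3)/Q(3)) = 0.0503·log₂(0.0503/0.2061) = -0.10235
  P(4)·log₂(P(4)/Q(4)) = 0.3503·log₂(0.3503/0.0976) = 0.64583

D_KL(P||Q) = -0.06741 - 0.06180 - 0.10235 + 0.64583 = 0.41427 ≈ 0.4143 bits

D_KL(Q||P) = Σ Q(x) log₂(Q(x)/P(x))

Computing term by term:
  Q(1)·log₂(Q(1)/P(1)) = 0.4199·log₂(0.4199/0.3701) = 0.07648
  Q(2)·log₂(Q(2)/P(2)) = 0.2764·log₂(0.2764/0.2293) = 0.07450
  Q(3)·log₂(Q(3)/P(3)) = 0.2061·log₂(0.2061/0.0503) = 0.41935
  Q(4)·log₂(Q(4)/P(4)) = 0.0976·log₂(0.0976/0.3503) = -0.17994

D_KL(Q||P) = 0.07648 + 0.07450 + 0.41935 - 0.17994 = 0.39039 ≈ 0.3904 bits

These are NOT equal (difference: 0.0239 bits). KL divergence is asymmetric: D_KL(P||Q) ≠ D_KL(Q||P) in general.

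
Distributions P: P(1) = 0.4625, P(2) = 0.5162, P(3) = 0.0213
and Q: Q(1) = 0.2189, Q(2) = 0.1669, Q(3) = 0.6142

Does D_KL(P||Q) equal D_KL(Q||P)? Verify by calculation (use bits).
D_KL(P||Q) = 1.2367 bits, D_KL(Q||P) = 2.4706 bits. No — D_KL(P||Q) ≠ D_KL(Q||P) for this pair.

D_KL(P||Q) = Σ P(x) log₂(P(x)/Q(x))

Computing term by term:
  P(1)·log₂(P(1)/Q(1)) = 0.4625·log₂(0.4625/0.2189) = 0.49912
  P(2)·log₂(P(2)/Q(2)) = 0.5162·log₂(0.5162/0.1669) = 0.84086
  P(3)·log₂(P(3)/Q(3)) = 0.0213·log₂(0.0213/0.6142) = -0.10330

D_KL(P||Q) = 0.49912 + 0.84086 - 0.10330 = 1.23668 ≈ 1.2367 bits

D_KL(Q||P) = Σ Q(x) log₂(Q(x)/P(x))

Computing term by term:
  Q(1)·log₂(Q(1)/P(1)) = 0.2189·log₂(0.2189/0.4625) = -0.23623
  Q(2)·log₂(Q(2)/P(2)) = 0.1669·log₂(0.1669/0.5162) = -0.27187
  Q(3)·log₂(Q(3)/P(3)) = 0.6142·log₂(0.6142/0.0213) = 2.97874

D_KL(Q||P) = -0.23623 - 0.27187 + 2.97874 = 2.47064 ≈ 2.4706 bits

These are NOT equal (difference: 1.2339 bits). KL divergence is asymmetric: D_KL(P||Q) ≠ D_KL(Q||P) in general.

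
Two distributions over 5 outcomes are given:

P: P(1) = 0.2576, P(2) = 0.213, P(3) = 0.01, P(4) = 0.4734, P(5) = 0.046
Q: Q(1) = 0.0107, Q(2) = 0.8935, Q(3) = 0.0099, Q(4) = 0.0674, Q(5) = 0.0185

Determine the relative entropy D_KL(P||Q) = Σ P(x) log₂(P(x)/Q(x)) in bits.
2.1335 bits

D_KL(P||Q) = Σ P(x) log₂(P(x)/Q(x))

Computing term by term:
  P(1)·log₂(P(1)/Q(1)) = 0.2576·log₂(0.2576/0.0107) = 1.18224
  P(2)·log₂(P(2)/Q(2)) = 0.213·log₂(0.213/0.8935) = -0.44061
  P(3)·log₂(P(3)/Q(3)) = 0.01·log₂(0.01/0.0099) = 0.00014
  P(4)·log₂(P(4)/Q(4)) = 0.4734·log₂(0.4734/0.0674) = 1.33131
  P(5)·log₂(P(5)/Q(5)) = 0.046·log₂(0.046/0.0185) = 0.06045

D_KL(P||Q) = 1.18224 - 0.44061 + 0.00014 + 1.33131 + 0.06045 = 2.13353 ≈ 2.1335 bits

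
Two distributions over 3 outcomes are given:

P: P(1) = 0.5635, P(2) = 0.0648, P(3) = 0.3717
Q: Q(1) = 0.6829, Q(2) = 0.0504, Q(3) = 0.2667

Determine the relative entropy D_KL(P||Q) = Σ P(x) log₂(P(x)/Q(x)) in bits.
0.0453 bits

D_KL(P||Q) = Σ P(x) log₂(P(x)/Q(x))

Computing term by term:
  P(1)·log₂(P(1)/Q(1)) = 0.5635·log₂(0.5635/0.6829) = -0.15624
  P(2)·log₂(P(2)/Q(2)) = 0.0648·log₂(0.0648/0.0504) = 0.02349
  P(3)·log₂(P(3)/Q(3)) = 0.3717·log₂(0.3717/0.2667) = 0.17801

D_KL(P||Q) = -0.15624 + 0.02349 + 0.17801 = 0.04526 ≈ 0.0453 bits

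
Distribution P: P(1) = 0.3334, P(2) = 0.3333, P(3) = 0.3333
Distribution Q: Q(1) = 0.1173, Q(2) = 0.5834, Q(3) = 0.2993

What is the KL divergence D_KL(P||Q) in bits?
0.2850 bits

D_KL(P||Q) = Σ P(x) log₂(P(x)/Q(x))

Computing term by term:
  P(1)·log₂(P(1)/Q(1)) = 0.3334·log₂(0.3334/0.1173) = 0.50245
  P(2)·log₂(P(2)/Q(2)) = 0.3333·log₂(0.3333/0.5834) = -0.26919
  P(3)·log₂(P(3)/Q(3)) = 0.3333·log₂(0.3333/0.2993) = 0.05174

D_KL(P||Q) = 0.50245 - 0.26919 + 0.05174 = 0.28500 ≈ 0.2850 bits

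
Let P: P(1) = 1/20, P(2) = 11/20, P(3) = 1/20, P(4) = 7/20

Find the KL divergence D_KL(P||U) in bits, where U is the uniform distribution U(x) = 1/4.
0.5633 bits

U(i) = 1/4 for all i

D_KL(P||U) = Σ P(x) log₂(P(x) / (1/4))
           = Σ P(x) log₂(P(x)) + log₂(4)
           = log₂(4) - H(P)

H(P) = -Σ P(x) log₂(P(x)):
  -P(1)·log₂(P(1)) = -(1/20)·log₂(1/20) = 0.21610
  -P(2)·log₂(P(2)) = -(11/20)·log₂(11/20) = 0.47437
  -P(3)·log₂(P(3)) = -(1/20)·log₂(1/20) = 0.21610
  -P(4)·log₂(P(4)) = -(7/20)·log₂(7/20) = 0.53010
H(P) = 0.21610 + 0.47437 + 0.21610 + 0.53010 = 1.43667 bits

log₂(4) = 2.00000 bits

D_KL(P||U) = 2.00000 - 1.43667 = 0.56333 ≈ 0.5633 bits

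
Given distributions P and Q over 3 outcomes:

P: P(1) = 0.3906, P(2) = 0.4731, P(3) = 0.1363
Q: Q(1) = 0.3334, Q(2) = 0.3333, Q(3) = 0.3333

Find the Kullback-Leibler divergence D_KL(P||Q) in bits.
0.1525 bits

D_KL(P||Q) = Σ P(x) log₂(P(x)/Q(x))

Computing term by term:
  P(1)·log₂(P(1)/Q(1)) = 0.3906·log₂(0.3906/0.3334) = 0.08923
  P(2)·log₂(P(2)/Q(2)) = 0.4731·log₂(0.4731/0.3333) = 0.23907
  P(3)·log₂(P(3)/Q(3)) = 0.1363·log₂(0.1363/0.3333) = -0.17583

D_KL(P||Q) = 0.08923 + 0.23907 - 0.17583 = 0.15247 ≈ 0.1525 bits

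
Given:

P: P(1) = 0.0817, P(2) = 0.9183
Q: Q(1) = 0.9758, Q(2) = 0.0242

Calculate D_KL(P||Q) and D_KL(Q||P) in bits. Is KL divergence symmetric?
D_KL(P||Q) = 4.5250 bits, D_KL(Q||P) = 3.3646 bits. No, KL divergence is not symmetric.

D_KL(P||Q) = Σ P(x) log₂(P(x)/Q(x))

Computing term by term:
  P(1)·log₂(P(1)/Q(1)) = 0.0817·log₂(0.0817/0.9758) = -0.29234
  P(2)·log₂(P(2)/Q(2)) = 0.9183·log₂(0.9183/0.0242) = 4.81730

D_KL(P||Q) = -0.29234 + 4.81730 = 4.52496 ≈ 4.5250 bits

D_KL(Q||P) = Σ Q(x) log₂(Q(x)/P(x))

Computing term by term:
  Q(1)·log₂(Q(1)/P(1)) = 0.9758·log₂(0.9758/0.0817) = 3.49159
  Q(2)·log₂(Q(2)/P(2)) = 0.0242·log₂(0.0242/0.9183) = -0.12695

D_KL(Q||P) = 3.49159 - 0.12695 = 3.36464 ≈ 3.3646 bits

These are NOT equal (difference: 1.1604 bits). KL divergence is asymmetric: D_KL(P||Q) ≠ D_KL(Q||P) in general.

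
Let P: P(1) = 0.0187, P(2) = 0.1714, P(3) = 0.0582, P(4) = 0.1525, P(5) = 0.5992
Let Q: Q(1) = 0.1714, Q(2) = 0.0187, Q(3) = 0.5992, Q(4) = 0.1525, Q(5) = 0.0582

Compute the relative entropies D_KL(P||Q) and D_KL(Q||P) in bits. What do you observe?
D_KL(P||Q) = 2.3080 bits, D_KL(Q||P) = 2.3080 bits. The two directions give the same value here, because Q is a self-inverse relabeling of P; in general KL divergence is asymmetric.

D_KL(P||Q) = Σ P(x) log₂(P(x)/Q(x))

Computing term by term:
  P(1)·log₂(P(1)/Q(1)) = 0.0187·log₂(0.0187/0.1714) = -0.05977
  P(2)·log₂(P(2)/Q(2)) = 0.1714·log₂(0.1714/0.0187) = 0.54784
  P(3)·log₂(P(3)/Q(3)) = 0.0582·log₂(0.0582/0.5992) = -0.19578
  P(4)·log₂(P(4)/Q(4)) = 0.1525·log₂(0.1525/0.1525) = 0.00000
  P(5)·log₂(P(5)/Q(5)) = 0.5992·log₂(0.5992/0.0582) = 2.01568

D_KL(P||Q) = -0.05977 + 0.54784 - 0.19578 + 0.00000 + 2.01568 = 2.30797 ≈ 2.3080 bits

D_KL(Q||P) = Σ Q(x) log₂(Q(x)/P(x))

Computing term by term:
  Q(1)·log₂(Q(1)/P(1)) = 0.1714·log₂(0.1714/0.0187) = 0.54784
  Q(2)·log₂(Q(2)/P(2)) = 0.0187·log₂(0.0187/0.1714) = -0.05977
  Q(3)·log₂(Q(3)/P(3)) = 0.5992·log₂(0.5992/0.0582) = 2.01568
  Q(4)·log₂(Q(4)/P(4)) = 0.1525·log₂(0.1525/0.1525) = 0.00000
  Q(5)·log₂(Q(5)/P(5)) = 0.0582·log₂(0.0582/0.5992) = -0.19578

D_KL(Q||P) = 0.54784 - 0.05977 + 2.01568 + 0.00000 - 0.19578 = 2.30797 ≈ 2.3080 bits

These ARE equal here. Q is P with outcomes relabeled (Q(1) = P(2), Q(2) = P(1), Q(3) = P(5), Q(5) = P(3)) by a relabeling that is its own inverse, so the two sums contain exactly the same terms in a different order. This is a special case — KL divergence is not symmetric in general: D_KL(P||Q) ≠ D_KL(Q||P) for most P, Q.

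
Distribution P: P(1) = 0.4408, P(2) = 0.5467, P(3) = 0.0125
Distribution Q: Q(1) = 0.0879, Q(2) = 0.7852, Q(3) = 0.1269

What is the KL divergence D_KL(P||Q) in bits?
0.6980 bits

D_KL(P||Q) = Σ P(x) log₂(P(x)/Q(x))

Computing term by term:
  P(1)·log₂(P(1)/Q(1)) = 0.4408·log₂(0.4408/0.0879) = 1.02538
  P(2)·log₂(P(2)/Q(2)) = 0.5467·log₂(0.5467/0.7852) = -0.28555
  P(3)·log₂(P(3)/Q(3)) = 0.0125·log₂(0.0125/0.1269) = -0.04180

D_KL(P||Q) = 1.02538 - 0.28555 - 0.04180 = 0.69803 ≈ 0.6980 bits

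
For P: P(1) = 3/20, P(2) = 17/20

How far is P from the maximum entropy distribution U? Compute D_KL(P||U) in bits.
0.3902 bits

U(i) = 1/2 for all i

D_KL(P||U) = Σ P(x) log₂(P(x) / (1/2))
           = Σ P(x) log₂(P(x)) + log₂(2)
           = log₂(2) - H(P)

H(P) = -Σ P(x) log₂(P(x)):
  -P(1)·log₂(P(1)) = -(3/20)·log₂(3/20) = 0.41054
  -P(2)·log₂(P(2)) = -(17/20)·log₂(17/20) = 0.19930
H(P) = 0.41054 + 0.19930 = 0.60984 bits

log₂(2) = 1.00000 bits

D_KL(P||U) = 1.00000 - 0.60984 = 0.39016 ≈ 0.3902 bits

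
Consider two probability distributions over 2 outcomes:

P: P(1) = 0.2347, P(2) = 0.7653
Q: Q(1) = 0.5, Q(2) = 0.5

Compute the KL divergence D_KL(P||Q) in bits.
0.2139 bits

D_KL(P||Q) = Σ P(x) log₂(P(x)/Q(x))

Computing term by term:
  P(1)·log₂(P(1)/Q(1)) = 0.2347·log₂(0.2347/0.5) = -0.25608
  P(2)·log₂(P(2)/Q(2)) = 0.7653·log₂(0.7653/0.5) = 0.46997

D_KL(P||Q) = -0.25608 + 0.46997 = 0.21389 ≈ 0.2139 bits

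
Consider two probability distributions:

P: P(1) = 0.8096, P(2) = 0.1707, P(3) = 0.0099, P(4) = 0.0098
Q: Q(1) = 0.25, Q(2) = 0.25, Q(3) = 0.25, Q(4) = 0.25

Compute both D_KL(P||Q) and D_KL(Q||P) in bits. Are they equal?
D_KL(P||Q) = 1.1866 bits, D_KL(Q||P) = 2.0466 bits. No, they are not equal.

D_KL(P||Q) = Σ P(x) log₂(P(x)/Q(x))

Computing term by term:
  P(1)·log₂(P(1)/Q(1)) = 0.8096·log₂(0.8096/0.25) = 1.37250
  P(2)·log₂(P(2)/Q(2)) = 0.1707·log₂(0.1707/0.25) = -0.09396
  P(3)·log₂(P(3)/Q(3)) = 0.0099·log₂(0.0099/0.25) = -0.04612
  P(4)·log₂(P(4)/Q(4)) = 0.0098·log₂(0.0098/0.25) = -0.04580

D_KL(P||Q) = 1.37250 - 0.09396 - 0.04612 - 0.04580 = 1.18662 ≈ 1.1866 bits

D_KL(Q||P) = Σ Q(x) log₂(Q(x)/P(x))

Computing term by term:
  Q(1)·log₂(Q(1)/P(1)) = 0.25·log₂(0.25/0.8096) = -0.42382
  Q(2)·log₂(Q(2)/P(2)) = 0.25·log₂(0.25/0.1707) = 0.13762
  Q(3)·log₂(Q(3)/P(3)) = 0.25·log₂(0.25/0.0099) = 1.16459
  Q(4)·log₂(Q(4)/P(4)) = 0.25·log₂(0.25/0.0098) = 1.16825

D_KL(Q||P) = -0.42382 + 0.13762 + 1.16459 + 1.16825 = 2.04664 ≈ 2.0466 bits

These are NOT equal (difference: 0.8600 bits). KL divergence is asymmetric: D_KL(P||Q) ≠ D_KL(Q||P) in general.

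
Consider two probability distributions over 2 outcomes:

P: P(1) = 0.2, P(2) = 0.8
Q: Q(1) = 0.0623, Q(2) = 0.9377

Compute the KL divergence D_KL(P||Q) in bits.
0.1532 bits

D_KL(P||Q) = Σ P(x) log₂(P(x)/Q(x))

Computing term by term:
  P(1)·log₂(P(1)/Q(1)) = 0.2·log₂(0.2/0.0623) = 0.33654
  P(2)·log₂(P(2)/Q(2)) = 0.8·log₂(0.8/0.9377) = -0.18330

D_KL(P||Q) = 0.33654 - 0.18330 = 0.15324 ≈ 0.1532 bits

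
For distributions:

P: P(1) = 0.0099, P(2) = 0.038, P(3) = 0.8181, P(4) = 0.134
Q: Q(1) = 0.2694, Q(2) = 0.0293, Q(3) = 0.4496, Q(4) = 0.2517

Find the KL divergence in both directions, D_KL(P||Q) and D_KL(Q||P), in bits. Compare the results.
D_KL(P||Q) = 0.5517 bits, D_KL(Q||P) = 1.1136 bits. D_KL(Q||P) is larger than D_KL(P||Q) by 0.5619 bits; the two directions differ.

D_KL(P||Q) = Σ P(x) log₂(P(x)/Q(x))

Computing term by term:
  P(1)·log₂(P(1)/Q(1)) = 0.0099·log₂(0.0099/0.2694) = -0.04719
  P(2)·log₂(P(2)/Q(2)) = 0.038·log₂(0.038/0.0293) = 0.01425
  P(3)·log₂(P(3)/Q(3)) = 0.8181·log₂(0.8181/0.4496) = 0.70654
  P(4)·log₂(P(4)/Q(4)) = 0.134·log₂(0.134/0.2517) = -0.12187

D_KL(P||Q) = -0.04719 + 0.01425 + 0.70654 - 0.12187 = 0.55173 ≈ 0.5517 bits

D_KL(Q||P) = Σ Q(x) log₂(Q(x)/P(x))

Computing term by term:
  Q(1)·log₂(Q(1)/P(1)) = 0.2694·log₂(0.2694/0.0099) = 1.28401
  Q(2)·log₂(Q(2)/P(2)) = 0.0293·log₂(0.0293/0.038) = -0.01099
  Q(3)·log₂(Q(3)/P(3)) = 0.4496·log₂(0.4496/0.8181) = -0.38829
  Q(4)·log₂(Q(4)/P(4)) = 0.2517·log₂(0.2517/0.134) = 0.22891

D_KL(Q||P) = 1.28401 - 0.01099 - 0.38829 + 0.22891 = 1.11364 ≈ 1.1136 bits

These are NOT equal (difference: 0.5619 bits). KL divergence is asymmetric: D_KL(P||Q) ≠ D_KL(Q||P) in general.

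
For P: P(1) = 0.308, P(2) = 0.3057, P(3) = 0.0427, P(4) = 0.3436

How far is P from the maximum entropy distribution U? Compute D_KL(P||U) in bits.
0.2302 bits

U(i) = 1/4 for all i

D_KL(P||U) = Σ P(x) log₂(P(x) / (1/4))
           = Σ P(x) log₂(P(x)) + log₂(4)
           = log₂(4) - H(P)

H(P) = -Σ P(x) log₂(P(x)):
  -P(1)·log₂(P(1)) = -(0.308)·log₂(0.308) = 0.52329
  -P(2)·log₂(P(2)) = -(0.3057)·log₂(0.3057) = 0.52269
  -P(3)·log₂(P(3)) = -(0.0427)·log₂(0.0427) = 0.19427
  -P(4)·log₂(P(4)) = -(0.3436)·log₂(0.3436) = 0.52956
H(P) = 0.52329 + 0.52269 + 0.19427 + 0.52956 = 1.76981 bits

log₂(4) = 2.00000 bits

D_KL(P||U) = 2.00000 - 1.76981 = 0.23019 ≈ 0.2302 bits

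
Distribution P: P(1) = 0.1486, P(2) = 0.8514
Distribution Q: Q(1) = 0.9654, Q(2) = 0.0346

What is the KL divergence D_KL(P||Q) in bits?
3.5331 bits

D_KL(P||Q) = Σ P(x) log₂(P(x)/Q(x))

Computing term by term:
  P(1)·log₂(P(1)/Q(1)) = 0.1486·log₂(0.1486/0.9654) = -0.40117
  P(2)·log₂(P(2)/Q(2)) = 0.8514·log₂(0.8514/0.0346) = 3.93431

D_KL(P||Q) = -0.40117 + 3.93431 = 3.53314 ≈ 3.5331 bits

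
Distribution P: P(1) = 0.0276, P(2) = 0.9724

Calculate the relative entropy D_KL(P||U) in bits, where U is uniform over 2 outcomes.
0.8178 bits

U(i) = 1/2 for all i

D_KL(P||U) = Σ P(x) log₂(P(x) / (1/2))
           = Σ P(x) log₂(P(x)) + log₂(2)
           = log₂(2) - H(P)

H(P) = -Σ P(x) log₂(P(x)):
  -P(1)·log₂(P(1)) = -(0.0276)·log₂(0.0276) = 0.14295
  -P(2)·log₂(P(2)) = -(0.9724)·log₂(0.9724) = 0.03926
H(P) = 0.14295 + 0.03926 = 0.18221 bits

log₂(2) = 1.00000 bits

D_KL(P||U) = 1.00000 - 0.18221 = 0.81779 ≈ 0.8178 bits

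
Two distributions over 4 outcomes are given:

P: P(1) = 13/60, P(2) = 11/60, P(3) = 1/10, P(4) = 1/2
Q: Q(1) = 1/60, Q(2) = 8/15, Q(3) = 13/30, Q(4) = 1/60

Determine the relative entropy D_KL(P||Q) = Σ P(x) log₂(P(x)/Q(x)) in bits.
2.7612 bits

D_KL(P||Q) = Σ P(x) log₂(P(x)/Q(x))

Computing term by term:
  P(1)·log₂(P(1)/Q(1)) = (13/60)·log₂((13/60)/(1/60)) = 0.80176
  P(2)·log₂(P(2)/Q(2)) = (11/60)·log₂((11/60)/(8/15)) = -0.28244
  P(3)·log₂(P(3)/Q(3)) = (1/10)·log₂((1/10)/(13/30)) = -0.21155
  P(4)·log₂(P(4)/Q(4)) = (1/2)·log₂((1/2)/(1/60)) = 2.45345

D_KL(P||Q) = 0.80176 - 0.28244 - 0.21155 + 2.45345 = 2.76122 ≈ 2.7612 bits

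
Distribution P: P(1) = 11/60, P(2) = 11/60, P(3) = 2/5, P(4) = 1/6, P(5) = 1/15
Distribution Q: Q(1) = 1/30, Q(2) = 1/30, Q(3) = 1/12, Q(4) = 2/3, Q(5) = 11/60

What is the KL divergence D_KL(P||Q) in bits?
1.3764 bits

D_KL(P||Q) = Σ P(x) log₂(P(x)/Q(x))

Computing term by term:
  P(1)·log₂(P(1)/Q(1)) = (11/60)·log₂((11/60)/(1/30)) = 0.45090
  P(2)·log₂(P(2)/Q(2)) = (11/60)·log₂((11/60)/(1/30)) = 0.45090
  P(3)·log₂(P(3)/Q(3)) = (2/5)·log₂((2/5)/(1/12)) = 0.90521
  P(4)·log₂(P(4)/Q(4)) = (1/6)·log₂((1/6)/(2/3)) = -0.33333
  P(5)·log₂(P(5)/Q(5)) = (1/15)·log₂((1/15)/(11/60)) = -0.09730

D_KL(P||Q) = 0.45090 + 0.45090 + 0.90521 - 0.33333 - 0.09730 = 1.37638 ≈ 1.3764 bits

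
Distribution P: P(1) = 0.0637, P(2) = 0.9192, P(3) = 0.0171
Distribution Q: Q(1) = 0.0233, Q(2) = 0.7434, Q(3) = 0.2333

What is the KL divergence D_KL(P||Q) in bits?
0.3095 bits

D_KL(P||Q) = Σ P(x) log₂(P(x)/Q(x))

Computing term by term:
  P(1)·log₂(P(1)/Q(1)) = 0.0637·log₂(0.0637/0.0233) = 0.09243
  P(2)·log₂(P(2)/Q(2)) = 0.9192·log₂(0.9192/0.7434) = 0.28150
  P(3)·log₂(P(3)/Q(3)) = 0.0171·log₂(0.0171/0.2333) = -0.06447

D_KL(P||Q) = 0.09243 + 0.28150 - 0.06447 = 0.30946 ≈ 0.3095 bits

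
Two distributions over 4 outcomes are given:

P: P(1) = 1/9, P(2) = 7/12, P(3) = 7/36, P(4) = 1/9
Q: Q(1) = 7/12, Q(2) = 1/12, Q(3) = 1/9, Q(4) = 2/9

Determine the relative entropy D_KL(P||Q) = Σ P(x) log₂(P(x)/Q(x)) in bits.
1.4177 bits

D_KL(P||Q) = Σ P(x) log₂(P(x)/Q(x))

Computing term by term:
  P(1)·log₂(P(1)/Q(1)) = (1/9)·log₂((1/9)/(7/12)) = -0.26581
  P(2)·log₂(P(2)/Q(2)) = (7/12)·log₂((7/12)/(1/12)) = 1.63762
  P(3)·log₂(P(3)/Q(3)) = (7/36)·log₂((7/36)/(1/9)) = 0.15699
  P(4)·log₂(P(4)/Q(4)) = (1/9)·log₂((1/9)/(2/9)) = -0.11111

D_KL(P||Q) = -0.26581 + 1.63762 + 0.15699 - 0.11111 = 1.41769 ≈ 1.4177 bits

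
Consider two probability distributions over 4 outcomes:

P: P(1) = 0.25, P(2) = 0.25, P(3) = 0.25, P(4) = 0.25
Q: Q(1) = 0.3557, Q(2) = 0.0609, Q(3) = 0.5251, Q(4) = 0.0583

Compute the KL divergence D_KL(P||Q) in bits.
0.6396 bits

D_KL(P||Q) = Σ P(x) log₂(P(x)/Q(x))

Computing term by term:
  P(1)·log₂(P(1)/Q(1)) = 0.25·log₂(0.25/0.3557) = -0.12718
  P(2)·log₂(P(2)/Q(2)) = 0.25·log₂(0.25/0.0609) = 0.50935
  P(3)·log₂(P(3)/Q(3)) = 0.25·log₂(0.25/0.5251) = -0.26767
  P(4)·log₂(P(4)/Q(4)) = 0.25·log₂(0.25/0.0583) = 0.52509

D_KL(P||Q) = -0.12718 + 0.50935 - 0.26767 + 0.52509 = 0.63959 ≈ 0.6396 bits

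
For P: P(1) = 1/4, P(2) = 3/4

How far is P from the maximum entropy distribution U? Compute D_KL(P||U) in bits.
0.1887 bits

U(i) = 1/2 for all i

D_KL(P||U) = Σ P(x) log₂(P(x) / (1/2))
           = Σ P(x) log₂(P(x)) + log₂(2)
           = log₂(2) - H(P)

H(P) = -Σ P(x) log₂(P(x)):
  -P(1)·log₂(P(1)) = -(1/4)·log₂(1/4) = 0.50000
  -P(2)·log₂(P(2)) = -(3/4)·log₂(3/4) = 0.31128
H(P) = 0.50000 + 0.31128 = 0.81128 bits

log₂(2) = 1.00000 bits

D_KL(P||U) = 1.00000 - 0.81128 = 0.18872 ≈ 0.1887 bits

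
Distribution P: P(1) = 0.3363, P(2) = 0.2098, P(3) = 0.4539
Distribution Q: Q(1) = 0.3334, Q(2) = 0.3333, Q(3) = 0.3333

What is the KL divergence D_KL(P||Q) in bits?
0.0663 bits

D_KL(P||Q) = Σ P(x) log₂(P(x)/Q(x))

Computing term by term:
  P(1)·log₂(P(1)/Q(1)) = 0.3363·log₂(0.3363/0.3334) = 0.00420
  P(2)·log₂(P(2)/Q(2)) = 0.2098·log₂(0.2098/0.3333) = -0.14011
  P(3)·log₂(P(3)/Q(3)) = 0.4539·log₂(0.4539/0.3333) = 0.20224

D_KL(P||Q) = 0.00420 - 0.14011 + 0.20224 = 0.06633 ≈ 0.0663 bits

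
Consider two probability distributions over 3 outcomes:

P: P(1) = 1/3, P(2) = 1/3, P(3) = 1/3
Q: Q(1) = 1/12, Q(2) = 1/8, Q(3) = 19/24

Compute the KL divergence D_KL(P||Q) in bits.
0.7224 bits

D_KL(P||Q) = Σ P(x) log₂(P(x)/Q(x))

Computing term by term:
  P(1)·log₂(P(1)/Q(1)) = (1/3)·log₂((1/3)/(1/12)) = 0.66667
  P(2)·log₂(P(2)/Q(2)) = (1/3)·log₂((1/3)/(1/8)) = 0.47168
  P(3)·log₂(P(3)/Q(3)) = (1/3)·log₂((1/3)/(19/24)) = -0.41598

D_KL(P||Q) = 0.66667 + 0.47168 - 0.41598 = 0.72237 ≈ 0.7224 bits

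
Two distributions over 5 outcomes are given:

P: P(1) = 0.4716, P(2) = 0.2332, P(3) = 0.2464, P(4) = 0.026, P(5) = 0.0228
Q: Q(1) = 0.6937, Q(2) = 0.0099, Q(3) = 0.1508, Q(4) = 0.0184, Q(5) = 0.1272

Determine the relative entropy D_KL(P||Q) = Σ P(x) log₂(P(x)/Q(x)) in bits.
0.9313 bits

D_KL(P||Q) = Σ P(x) log₂(P(x)/Q(x))

Computing term by term:
  P(1)·log₂(P(1)/Q(1)) = 0.4716·log₂(0.4716/0.6937) = -0.26256
  P(2)·log₂(P(2)/Q(2)) = 0.2332·log₂(0.2332/0.0099) = 1.06292
  P(3)·log₂(P(3)/Q(3)) = 0.2464·log₂(0.2464/0.1508) = 0.17454
  P(4)·log₂(P(4)/Q(4)) = 0.026·log₂(0.026/0.0184) = 0.01297
  P(5)·log₂(P(5)/Q(5)) = 0.0228·log₂(0.0228/0.1272) = -0.05654

D_KL(P||Q) = -0.26256 + 1.06292 + 0.17454 + 0.01297 - 0.05654 = 0.93133 ≈ 0.9313 bits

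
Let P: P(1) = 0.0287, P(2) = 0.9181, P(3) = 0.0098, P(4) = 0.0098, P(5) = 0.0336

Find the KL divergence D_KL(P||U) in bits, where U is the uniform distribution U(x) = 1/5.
1.7664 bits

U(i) = 1/5 for all i

D_KL(P||U) = Σ P(x) log₂(P(x) / (1/5))
           = Σ P(x) log₂(P(x)) + log₂(5)
           = log₂(5) - H(P)

H(P) = -Σ P(x) log₂(P(x)):
  -P(1)·log₂(P(1)) = -(0.0287)·log₂(0.0287) = 0.14702
  -P(2)·log₂(P(2)) = -(0.9181)·log₂(0.9181) = 0.11318
  -P(3)·log₂(P(3)) = -(0.0098)·log₂(0.0098) = 0.06540
  -P(4)·log₂(P(4)) = -(0.0098)·log₂(0.0098) = 0.06540
  -P(5)·log₂(P(5)) = -(0.0336)·log₂(0.0336) = 0.16449
H(P) = 0.14702 + 0.11318 + 0.06540 + 0.06540 + 0.16449 = 0.55549 bits

log₂(5) = 2.32193 bits

D_KL(P||U) = 2.32193 - 0.55549 = 1.76644 ≈ 1.7664 bits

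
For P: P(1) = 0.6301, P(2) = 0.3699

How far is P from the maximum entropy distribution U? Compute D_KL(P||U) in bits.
0.0494 bits

U(i) = 1/2 for all i

D_KL(P||U) = Σ P(x) log₂(P(x) / (1/2))
           = Σ P(x) log₂(P(x)) + log₂(2)
           = log₂(2) - H(P)

H(P) = -Σ P(x) log₂(P(x)):
  -P(1)·log₂(P(1)) = -(0.6301)·log₂(0.6301) = 0.41987
  -P(2)·log₂(P(2)) = -(0.3699)·log₂(0.3699) = 0.53073
H(P) = 0.41987 + 0.53073 = 0.95060 bits

log₂(2) = 1.00000 bits

D_KL(P||U) = 1.00000 - 0.95060 = 0.04940 ≈ 0.0494 bits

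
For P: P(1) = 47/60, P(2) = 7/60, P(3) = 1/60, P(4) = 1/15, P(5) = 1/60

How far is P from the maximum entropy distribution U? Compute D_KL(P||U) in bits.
1.2270 bits

U(i) = 1/5 for all i

D_KL(P||U) = Σ P(x) log₂(P(x) / (1/5))
           = Σ P(x) log₂(P(x)) + log₂(5)
           = log₂(5) - H(P)

H(P) = -Σ P(x) log₂(P(x)):
  -P(1)·log₂(P(1)) = -(47/60)·log₂(47/60) = 0.27597
  -P(2)·log₂(P(2)) = -(7/60)·log₂(7/60) = 0.36161
  -P(3)·log₂(P(3)) = -(1/60)·log₂(1/60) = 0.09845
  -P(4)·log₂(P(4)) = -(1/15)·log₂(1/15) = 0.26046
  -P(5)·log₂(P(5)) = -(1/60)·log₂(1/60) = 0.09845
H(P) = 0.27597 + 0.36161 + 0.09845 + 0.26046 + 0.09845 = 1.09494 bits

log₂(5) = 2.32193 bits

D_KL(P||U) = 2.32193 - 1.09494 = 1.22699 ≈ 1.2270 bits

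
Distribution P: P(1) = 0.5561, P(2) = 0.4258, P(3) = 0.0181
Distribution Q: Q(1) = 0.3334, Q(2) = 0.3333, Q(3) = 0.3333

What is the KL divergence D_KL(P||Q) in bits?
0.4848 bits

D_KL(P||Q) = Σ P(x) log₂(P(x)/Q(x))

Computing term by term:
  P(1)·log₂(P(1)/Q(1)) = 0.5561·log₂(0.5561/0.3334) = 0.41045
  P(2)·log₂(P(2)/Q(2)) = 0.4258·log₂(0.4258/0.3333) = 0.15046
  P(3)·log₂(P(3)/Q(3)) = 0.0181·log₂(0.0181/0.3333) = -0.07607

D_KL(P||Q) = 0.41045 + 0.15046 - 0.07607 = 0.48484 ≈ 0.4848 bits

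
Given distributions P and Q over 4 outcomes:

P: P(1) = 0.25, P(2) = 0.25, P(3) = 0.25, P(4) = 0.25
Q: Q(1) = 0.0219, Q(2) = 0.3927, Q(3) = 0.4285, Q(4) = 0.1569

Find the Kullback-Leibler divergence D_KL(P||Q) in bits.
0.6890 bits

D_KL(P||Q) = Σ P(x) log₂(P(x)/Q(x))

Computing term by term:
  P(1)·log₂(P(1)/Q(1)) = 0.25·log₂(0.25/0.0219) = 0.87823
  P(2)·log₂(P(2)/Q(2)) = 0.25·log₂(0.25/0.3927) = -0.16287
  P(3)·log₂(P(3)/Q(3)) = 0.25·log₂(0.25/0.4285) = -0.19434
  P(4)·log₂(P(4)/Q(4)) = 0.25·log₂(0.25/0.1569) = 0.16802

D_KL(P||Q) = 0.87823 - 0.16287 - 0.19434 + 0.16802 = 0.68904 ≈ 0.6890 bits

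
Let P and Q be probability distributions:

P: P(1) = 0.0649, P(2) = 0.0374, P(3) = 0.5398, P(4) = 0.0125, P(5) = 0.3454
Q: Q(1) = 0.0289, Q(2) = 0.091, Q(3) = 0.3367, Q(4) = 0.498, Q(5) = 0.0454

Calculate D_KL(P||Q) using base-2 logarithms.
1.3401 bits

D_KL(P||Q) = Σ P(x) log₂(P(x)/Q(x))

Computing term by term:
  P(1)·log₂(P(1)/Q(1)) = 0.0649·log₂(0.0649/0.0289) = 0.07575
  P(2)·log₂(P(2)/Q(2)) = 0.0374·log₂(0.0374/0.091) = -0.04798
  P(3)·log₂(P(3)/Q(3)) = 0.5398·log₂(0.5398/0.3367) = 0.36758
  P(4)·log₂(P(4)/Q(4)) = 0.0125·log₂(0.0125/0.498) = -0.06645
  P(5)·log₂(P(5)/Q(5)) = 0.3454·log₂(0.3454/0.0454) = 1.01116

D_KL(P||Q) = 0.07575 - 0.04798 + 0.36758 - 0.06645 + 1.01116 = 1.34006 ≈ 1.3401 bits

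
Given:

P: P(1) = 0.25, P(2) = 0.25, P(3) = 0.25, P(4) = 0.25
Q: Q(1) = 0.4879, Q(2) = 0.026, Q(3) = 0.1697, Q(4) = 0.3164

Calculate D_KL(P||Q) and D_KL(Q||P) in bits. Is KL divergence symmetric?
D_KL(P||Q) = 0.6300 bits, D_KL(Q||P) = 0.3984 bits. No, KL divergence is not symmetric.

D_KL(P||Q) = Σ P(x) log₂(P(x)/Q(x))

Computing term by term:
  P(1)·log₂(P(1)/Q(1)) = 0.25·log₂(0.25/0.4879) = -0.24116
  P(2)·log₂(P(2)/Q(2)) = 0.25·log₂(0.25/0.026) = 0.81634
  P(3)·log₂(P(3)/Q(3)) = 0.25·log₂(0.25/0.1697) = 0.13974
  P(4)·log₂(P(4)/Q(4)) = 0.25·log₂(0.25/0.3164) = -0.08496

D_KL(P||Q) = -0.24116 + 0.81634 + 0.13974 - 0.08496 = 0.62996 ≈ 0.6300 bits

D_KL(Q||P) = Σ Q(x) log₂(Q(x)/P(x))

Computing term by term:
  Q(1)·log₂(Q(1)/P(1)) = 0.4879·log₂(0.4879/0.25) = 0.47066
  Q(2)·log₂(Q(2)/P(2)) = 0.026·log₂(0.026/0.25) = -0.08490
  Q(3)·log₂(Q(3)/P(3)) = 0.1697·log₂(0.1697/0.25) = -0.09485
  Q(4)·log₂(Q(4)/P(4)) = 0.3164·log₂(0.3164/0.25) = 0.10752

D_KL(Q||P) = 0.47066 - 0.08490 - 0.09485 + 0.10752 = 0.39843 ≈ 0.3984 bits

These are NOT equal (difference: 0.2316 bits). KL divergence is asymmetric: D_KL(P||Q) ≠ D_KL(Q||P) in general.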